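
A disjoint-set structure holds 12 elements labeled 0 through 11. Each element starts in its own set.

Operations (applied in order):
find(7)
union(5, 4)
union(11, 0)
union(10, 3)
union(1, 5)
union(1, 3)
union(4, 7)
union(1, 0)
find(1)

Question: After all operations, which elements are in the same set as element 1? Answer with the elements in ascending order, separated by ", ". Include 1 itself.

Answer: 0, 1, 3, 4, 5, 7, 10, 11

Derivation:
Step 1: find(7) -> no change; set of 7 is {7}
Step 2: union(5, 4) -> merged; set of 5 now {4, 5}
Step 3: union(11, 0) -> merged; set of 11 now {0, 11}
Step 4: union(10, 3) -> merged; set of 10 now {3, 10}
Step 5: union(1, 5) -> merged; set of 1 now {1, 4, 5}
Step 6: union(1, 3) -> merged; set of 1 now {1, 3, 4, 5, 10}
Step 7: union(4, 7) -> merged; set of 4 now {1, 3, 4, 5, 7, 10}
Step 8: union(1, 0) -> merged; set of 1 now {0, 1, 3, 4, 5, 7, 10, 11}
Step 9: find(1) -> no change; set of 1 is {0, 1, 3, 4, 5, 7, 10, 11}
Component of 1: {0, 1, 3, 4, 5, 7, 10, 11}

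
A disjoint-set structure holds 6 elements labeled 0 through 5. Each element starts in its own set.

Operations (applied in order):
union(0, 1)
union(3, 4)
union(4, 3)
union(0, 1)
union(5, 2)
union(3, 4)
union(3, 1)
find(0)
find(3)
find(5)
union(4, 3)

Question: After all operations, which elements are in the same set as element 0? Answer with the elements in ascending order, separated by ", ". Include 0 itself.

Step 1: union(0, 1) -> merged; set of 0 now {0, 1}
Step 2: union(3, 4) -> merged; set of 3 now {3, 4}
Step 3: union(4, 3) -> already same set; set of 4 now {3, 4}
Step 4: union(0, 1) -> already same set; set of 0 now {0, 1}
Step 5: union(5, 2) -> merged; set of 5 now {2, 5}
Step 6: union(3, 4) -> already same set; set of 3 now {3, 4}
Step 7: union(3, 1) -> merged; set of 3 now {0, 1, 3, 4}
Step 8: find(0) -> no change; set of 0 is {0, 1, 3, 4}
Step 9: find(3) -> no change; set of 3 is {0, 1, 3, 4}
Step 10: find(5) -> no change; set of 5 is {2, 5}
Step 11: union(4, 3) -> already same set; set of 4 now {0, 1, 3, 4}
Component of 0: {0, 1, 3, 4}

Answer: 0, 1, 3, 4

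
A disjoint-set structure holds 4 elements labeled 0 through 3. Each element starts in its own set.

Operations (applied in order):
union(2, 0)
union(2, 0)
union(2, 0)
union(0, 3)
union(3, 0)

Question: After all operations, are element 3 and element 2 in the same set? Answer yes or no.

Answer: yes

Derivation:
Step 1: union(2, 0) -> merged; set of 2 now {0, 2}
Step 2: union(2, 0) -> already same set; set of 2 now {0, 2}
Step 3: union(2, 0) -> already same set; set of 2 now {0, 2}
Step 4: union(0, 3) -> merged; set of 0 now {0, 2, 3}
Step 5: union(3, 0) -> already same set; set of 3 now {0, 2, 3}
Set of 3: {0, 2, 3}; 2 is a member.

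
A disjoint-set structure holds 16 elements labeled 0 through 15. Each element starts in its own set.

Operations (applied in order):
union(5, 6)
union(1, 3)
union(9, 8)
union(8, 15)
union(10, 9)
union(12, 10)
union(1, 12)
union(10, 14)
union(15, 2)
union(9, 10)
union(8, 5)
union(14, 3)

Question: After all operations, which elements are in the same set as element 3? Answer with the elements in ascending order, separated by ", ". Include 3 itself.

Answer: 1, 2, 3, 5, 6, 8, 9, 10, 12, 14, 15

Derivation:
Step 1: union(5, 6) -> merged; set of 5 now {5, 6}
Step 2: union(1, 3) -> merged; set of 1 now {1, 3}
Step 3: union(9, 8) -> merged; set of 9 now {8, 9}
Step 4: union(8, 15) -> merged; set of 8 now {8, 9, 15}
Step 5: union(10, 9) -> merged; set of 10 now {8, 9, 10, 15}
Step 6: union(12, 10) -> merged; set of 12 now {8, 9, 10, 12, 15}
Step 7: union(1, 12) -> merged; set of 1 now {1, 3, 8, 9, 10, 12, 15}
Step 8: union(10, 14) -> merged; set of 10 now {1, 3, 8, 9, 10, 12, 14, 15}
Step 9: union(15, 2) -> merged; set of 15 now {1, 2, 3, 8, 9, 10, 12, 14, 15}
Step 10: union(9, 10) -> already same set; set of 9 now {1, 2, 3, 8, 9, 10, 12, 14, 15}
Step 11: union(8, 5) -> merged; set of 8 now {1, 2, 3, 5, 6, 8, 9, 10, 12, 14, 15}
Step 12: union(14, 3) -> already same set; set of 14 now {1, 2, 3, 5, 6, 8, 9, 10, 12, 14, 15}
Component of 3: {1, 2, 3, 5, 6, 8, 9, 10, 12, 14, 15}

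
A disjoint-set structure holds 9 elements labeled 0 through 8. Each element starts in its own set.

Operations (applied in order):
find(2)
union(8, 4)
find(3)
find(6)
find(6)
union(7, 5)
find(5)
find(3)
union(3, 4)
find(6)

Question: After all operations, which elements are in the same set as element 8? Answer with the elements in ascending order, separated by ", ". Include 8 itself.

Answer: 3, 4, 8

Derivation:
Step 1: find(2) -> no change; set of 2 is {2}
Step 2: union(8, 4) -> merged; set of 8 now {4, 8}
Step 3: find(3) -> no change; set of 3 is {3}
Step 4: find(6) -> no change; set of 6 is {6}
Step 5: find(6) -> no change; set of 6 is {6}
Step 6: union(7, 5) -> merged; set of 7 now {5, 7}
Step 7: find(5) -> no change; set of 5 is {5, 7}
Step 8: find(3) -> no change; set of 3 is {3}
Step 9: union(3, 4) -> merged; set of 3 now {3, 4, 8}
Step 10: find(6) -> no change; set of 6 is {6}
Component of 8: {3, 4, 8}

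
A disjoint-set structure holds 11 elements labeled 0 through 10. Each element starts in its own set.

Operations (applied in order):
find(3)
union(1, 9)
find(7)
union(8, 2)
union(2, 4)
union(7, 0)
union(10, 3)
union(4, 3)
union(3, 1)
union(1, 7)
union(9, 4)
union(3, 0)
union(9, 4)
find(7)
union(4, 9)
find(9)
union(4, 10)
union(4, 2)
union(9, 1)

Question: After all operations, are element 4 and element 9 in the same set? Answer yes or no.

Step 1: find(3) -> no change; set of 3 is {3}
Step 2: union(1, 9) -> merged; set of 1 now {1, 9}
Step 3: find(7) -> no change; set of 7 is {7}
Step 4: union(8, 2) -> merged; set of 8 now {2, 8}
Step 5: union(2, 4) -> merged; set of 2 now {2, 4, 8}
Step 6: union(7, 0) -> merged; set of 7 now {0, 7}
Step 7: union(10, 3) -> merged; set of 10 now {3, 10}
Step 8: union(4, 3) -> merged; set of 4 now {2, 3, 4, 8, 10}
Step 9: union(3, 1) -> merged; set of 3 now {1, 2, 3, 4, 8, 9, 10}
Step 10: union(1, 7) -> merged; set of 1 now {0, 1, 2, 3, 4, 7, 8, 9, 10}
Step 11: union(9, 4) -> already same set; set of 9 now {0, 1, 2, 3, 4, 7, 8, 9, 10}
Step 12: union(3, 0) -> already same set; set of 3 now {0, 1, 2, 3, 4, 7, 8, 9, 10}
Step 13: union(9, 4) -> already same set; set of 9 now {0, 1, 2, 3, 4, 7, 8, 9, 10}
Step 14: find(7) -> no change; set of 7 is {0, 1, 2, 3, 4, 7, 8, 9, 10}
Step 15: union(4, 9) -> already same set; set of 4 now {0, 1, 2, 3, 4, 7, 8, 9, 10}
Step 16: find(9) -> no change; set of 9 is {0, 1, 2, 3, 4, 7, 8, 9, 10}
Step 17: union(4, 10) -> already same set; set of 4 now {0, 1, 2, 3, 4, 7, 8, 9, 10}
Step 18: union(4, 2) -> already same set; set of 4 now {0, 1, 2, 3, 4, 7, 8, 9, 10}
Step 19: union(9, 1) -> already same set; set of 9 now {0, 1, 2, 3, 4, 7, 8, 9, 10}
Set of 4: {0, 1, 2, 3, 4, 7, 8, 9, 10}; 9 is a member.

Answer: yes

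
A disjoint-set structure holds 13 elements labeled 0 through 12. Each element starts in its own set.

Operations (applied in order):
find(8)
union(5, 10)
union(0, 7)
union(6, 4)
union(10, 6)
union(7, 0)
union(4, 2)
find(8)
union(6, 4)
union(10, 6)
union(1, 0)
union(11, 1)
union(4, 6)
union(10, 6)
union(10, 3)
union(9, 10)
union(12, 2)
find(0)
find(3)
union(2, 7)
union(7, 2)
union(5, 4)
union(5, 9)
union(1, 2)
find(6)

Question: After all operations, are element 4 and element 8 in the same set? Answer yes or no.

Answer: no

Derivation:
Step 1: find(8) -> no change; set of 8 is {8}
Step 2: union(5, 10) -> merged; set of 5 now {5, 10}
Step 3: union(0, 7) -> merged; set of 0 now {0, 7}
Step 4: union(6, 4) -> merged; set of 6 now {4, 6}
Step 5: union(10, 6) -> merged; set of 10 now {4, 5, 6, 10}
Step 6: union(7, 0) -> already same set; set of 7 now {0, 7}
Step 7: union(4, 2) -> merged; set of 4 now {2, 4, 5, 6, 10}
Step 8: find(8) -> no change; set of 8 is {8}
Step 9: union(6, 4) -> already same set; set of 6 now {2, 4, 5, 6, 10}
Step 10: union(10, 6) -> already same set; set of 10 now {2, 4, 5, 6, 10}
Step 11: union(1, 0) -> merged; set of 1 now {0, 1, 7}
Step 12: union(11, 1) -> merged; set of 11 now {0, 1, 7, 11}
Step 13: union(4, 6) -> already same set; set of 4 now {2, 4, 5, 6, 10}
Step 14: union(10, 6) -> already same set; set of 10 now {2, 4, 5, 6, 10}
Step 15: union(10, 3) -> merged; set of 10 now {2, 3, 4, 5, 6, 10}
Step 16: union(9, 10) -> merged; set of 9 now {2, 3, 4, 5, 6, 9, 10}
Step 17: union(12, 2) -> merged; set of 12 now {2, 3, 4, 5, 6, 9, 10, 12}
Step 18: find(0) -> no change; set of 0 is {0, 1, 7, 11}
Step 19: find(3) -> no change; set of 3 is {2, 3, 4, 5, 6, 9, 10, 12}
Step 20: union(2, 7) -> merged; set of 2 now {0, 1, 2, 3, 4, 5, 6, 7, 9, 10, 11, 12}
Step 21: union(7, 2) -> already same set; set of 7 now {0, 1, 2, 3, 4, 5, 6, 7, 9, 10, 11, 12}
Step 22: union(5, 4) -> already same set; set of 5 now {0, 1, 2, 3, 4, 5, 6, 7, 9, 10, 11, 12}
Step 23: union(5, 9) -> already same set; set of 5 now {0, 1, 2, 3, 4, 5, 6, 7, 9, 10, 11, 12}
Step 24: union(1, 2) -> already same set; set of 1 now {0, 1, 2, 3, 4, 5, 6, 7, 9, 10, 11, 12}
Step 25: find(6) -> no change; set of 6 is {0, 1, 2, 3, 4, 5, 6, 7, 9, 10, 11, 12}
Set of 4: {0, 1, 2, 3, 4, 5, 6, 7, 9, 10, 11, 12}; 8 is not a member.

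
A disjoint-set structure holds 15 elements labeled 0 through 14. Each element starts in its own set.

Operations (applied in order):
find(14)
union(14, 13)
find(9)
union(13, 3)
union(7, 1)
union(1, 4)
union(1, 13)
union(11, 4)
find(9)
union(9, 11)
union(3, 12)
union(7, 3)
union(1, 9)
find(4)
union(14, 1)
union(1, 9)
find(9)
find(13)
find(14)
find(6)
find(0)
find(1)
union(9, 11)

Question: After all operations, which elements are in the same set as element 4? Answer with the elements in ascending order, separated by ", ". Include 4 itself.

Step 1: find(14) -> no change; set of 14 is {14}
Step 2: union(14, 13) -> merged; set of 14 now {13, 14}
Step 3: find(9) -> no change; set of 9 is {9}
Step 4: union(13, 3) -> merged; set of 13 now {3, 13, 14}
Step 5: union(7, 1) -> merged; set of 7 now {1, 7}
Step 6: union(1, 4) -> merged; set of 1 now {1, 4, 7}
Step 7: union(1, 13) -> merged; set of 1 now {1, 3, 4, 7, 13, 14}
Step 8: union(11, 4) -> merged; set of 11 now {1, 3, 4, 7, 11, 13, 14}
Step 9: find(9) -> no change; set of 9 is {9}
Step 10: union(9, 11) -> merged; set of 9 now {1, 3, 4, 7, 9, 11, 13, 14}
Step 11: union(3, 12) -> merged; set of 3 now {1, 3, 4, 7, 9, 11, 12, 13, 14}
Step 12: union(7, 3) -> already same set; set of 7 now {1, 3, 4, 7, 9, 11, 12, 13, 14}
Step 13: union(1, 9) -> already same set; set of 1 now {1, 3, 4, 7, 9, 11, 12, 13, 14}
Step 14: find(4) -> no change; set of 4 is {1, 3, 4, 7, 9, 11, 12, 13, 14}
Step 15: union(14, 1) -> already same set; set of 14 now {1, 3, 4, 7, 9, 11, 12, 13, 14}
Step 16: union(1, 9) -> already same set; set of 1 now {1, 3, 4, 7, 9, 11, 12, 13, 14}
Step 17: find(9) -> no change; set of 9 is {1, 3, 4, 7, 9, 11, 12, 13, 14}
Step 18: find(13) -> no change; set of 13 is {1, 3, 4, 7, 9, 11, 12, 13, 14}
Step 19: find(14) -> no change; set of 14 is {1, 3, 4, 7, 9, 11, 12, 13, 14}
Step 20: find(6) -> no change; set of 6 is {6}
Step 21: find(0) -> no change; set of 0 is {0}
Step 22: find(1) -> no change; set of 1 is {1, 3, 4, 7, 9, 11, 12, 13, 14}
Step 23: union(9, 11) -> already same set; set of 9 now {1, 3, 4, 7, 9, 11, 12, 13, 14}
Component of 4: {1, 3, 4, 7, 9, 11, 12, 13, 14}

Answer: 1, 3, 4, 7, 9, 11, 12, 13, 14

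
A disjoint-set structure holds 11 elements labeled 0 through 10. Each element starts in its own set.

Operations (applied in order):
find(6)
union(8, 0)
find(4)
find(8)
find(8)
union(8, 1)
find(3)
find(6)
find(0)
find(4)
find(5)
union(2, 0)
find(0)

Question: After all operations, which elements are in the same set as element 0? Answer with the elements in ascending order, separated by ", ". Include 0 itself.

Answer: 0, 1, 2, 8

Derivation:
Step 1: find(6) -> no change; set of 6 is {6}
Step 2: union(8, 0) -> merged; set of 8 now {0, 8}
Step 3: find(4) -> no change; set of 4 is {4}
Step 4: find(8) -> no change; set of 8 is {0, 8}
Step 5: find(8) -> no change; set of 8 is {0, 8}
Step 6: union(8, 1) -> merged; set of 8 now {0, 1, 8}
Step 7: find(3) -> no change; set of 3 is {3}
Step 8: find(6) -> no change; set of 6 is {6}
Step 9: find(0) -> no change; set of 0 is {0, 1, 8}
Step 10: find(4) -> no change; set of 4 is {4}
Step 11: find(5) -> no change; set of 5 is {5}
Step 12: union(2, 0) -> merged; set of 2 now {0, 1, 2, 8}
Step 13: find(0) -> no change; set of 0 is {0, 1, 2, 8}
Component of 0: {0, 1, 2, 8}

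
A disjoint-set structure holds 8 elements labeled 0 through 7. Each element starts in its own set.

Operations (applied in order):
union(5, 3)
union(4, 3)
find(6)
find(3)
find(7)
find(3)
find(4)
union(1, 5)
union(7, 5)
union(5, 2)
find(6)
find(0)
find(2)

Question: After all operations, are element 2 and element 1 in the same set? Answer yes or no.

Step 1: union(5, 3) -> merged; set of 5 now {3, 5}
Step 2: union(4, 3) -> merged; set of 4 now {3, 4, 5}
Step 3: find(6) -> no change; set of 6 is {6}
Step 4: find(3) -> no change; set of 3 is {3, 4, 5}
Step 5: find(7) -> no change; set of 7 is {7}
Step 6: find(3) -> no change; set of 3 is {3, 4, 5}
Step 7: find(4) -> no change; set of 4 is {3, 4, 5}
Step 8: union(1, 5) -> merged; set of 1 now {1, 3, 4, 5}
Step 9: union(7, 5) -> merged; set of 7 now {1, 3, 4, 5, 7}
Step 10: union(5, 2) -> merged; set of 5 now {1, 2, 3, 4, 5, 7}
Step 11: find(6) -> no change; set of 6 is {6}
Step 12: find(0) -> no change; set of 0 is {0}
Step 13: find(2) -> no change; set of 2 is {1, 2, 3, 4, 5, 7}
Set of 2: {1, 2, 3, 4, 5, 7}; 1 is a member.

Answer: yes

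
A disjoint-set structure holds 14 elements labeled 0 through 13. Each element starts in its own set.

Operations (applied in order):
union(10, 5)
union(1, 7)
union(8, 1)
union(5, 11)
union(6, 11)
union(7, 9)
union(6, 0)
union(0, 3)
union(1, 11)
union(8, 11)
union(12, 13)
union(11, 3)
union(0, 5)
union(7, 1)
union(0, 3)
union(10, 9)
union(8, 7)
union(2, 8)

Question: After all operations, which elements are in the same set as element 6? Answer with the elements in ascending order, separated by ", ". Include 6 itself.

Answer: 0, 1, 2, 3, 5, 6, 7, 8, 9, 10, 11

Derivation:
Step 1: union(10, 5) -> merged; set of 10 now {5, 10}
Step 2: union(1, 7) -> merged; set of 1 now {1, 7}
Step 3: union(8, 1) -> merged; set of 8 now {1, 7, 8}
Step 4: union(5, 11) -> merged; set of 5 now {5, 10, 11}
Step 5: union(6, 11) -> merged; set of 6 now {5, 6, 10, 11}
Step 6: union(7, 9) -> merged; set of 7 now {1, 7, 8, 9}
Step 7: union(6, 0) -> merged; set of 6 now {0, 5, 6, 10, 11}
Step 8: union(0, 3) -> merged; set of 0 now {0, 3, 5, 6, 10, 11}
Step 9: union(1, 11) -> merged; set of 1 now {0, 1, 3, 5, 6, 7, 8, 9, 10, 11}
Step 10: union(8, 11) -> already same set; set of 8 now {0, 1, 3, 5, 6, 7, 8, 9, 10, 11}
Step 11: union(12, 13) -> merged; set of 12 now {12, 13}
Step 12: union(11, 3) -> already same set; set of 11 now {0, 1, 3, 5, 6, 7, 8, 9, 10, 11}
Step 13: union(0, 5) -> already same set; set of 0 now {0, 1, 3, 5, 6, 7, 8, 9, 10, 11}
Step 14: union(7, 1) -> already same set; set of 7 now {0, 1, 3, 5, 6, 7, 8, 9, 10, 11}
Step 15: union(0, 3) -> already same set; set of 0 now {0, 1, 3, 5, 6, 7, 8, 9, 10, 11}
Step 16: union(10, 9) -> already same set; set of 10 now {0, 1, 3, 5, 6, 7, 8, 9, 10, 11}
Step 17: union(8, 7) -> already same set; set of 8 now {0, 1, 3, 5, 6, 7, 8, 9, 10, 11}
Step 18: union(2, 8) -> merged; set of 2 now {0, 1, 2, 3, 5, 6, 7, 8, 9, 10, 11}
Component of 6: {0, 1, 2, 3, 5, 6, 7, 8, 9, 10, 11}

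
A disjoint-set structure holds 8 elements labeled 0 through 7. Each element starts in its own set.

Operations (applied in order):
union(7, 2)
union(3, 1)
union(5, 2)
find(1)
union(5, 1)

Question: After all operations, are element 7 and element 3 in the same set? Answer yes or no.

Step 1: union(7, 2) -> merged; set of 7 now {2, 7}
Step 2: union(3, 1) -> merged; set of 3 now {1, 3}
Step 3: union(5, 2) -> merged; set of 5 now {2, 5, 7}
Step 4: find(1) -> no change; set of 1 is {1, 3}
Step 5: union(5, 1) -> merged; set of 5 now {1, 2, 3, 5, 7}
Set of 7: {1, 2, 3, 5, 7}; 3 is a member.

Answer: yes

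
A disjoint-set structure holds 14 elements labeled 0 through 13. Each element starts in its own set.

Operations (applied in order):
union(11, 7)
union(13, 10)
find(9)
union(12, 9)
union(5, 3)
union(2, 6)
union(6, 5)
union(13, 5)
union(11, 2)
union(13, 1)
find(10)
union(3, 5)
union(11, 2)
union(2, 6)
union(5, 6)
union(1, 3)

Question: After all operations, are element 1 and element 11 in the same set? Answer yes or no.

Step 1: union(11, 7) -> merged; set of 11 now {7, 11}
Step 2: union(13, 10) -> merged; set of 13 now {10, 13}
Step 3: find(9) -> no change; set of 9 is {9}
Step 4: union(12, 9) -> merged; set of 12 now {9, 12}
Step 5: union(5, 3) -> merged; set of 5 now {3, 5}
Step 6: union(2, 6) -> merged; set of 2 now {2, 6}
Step 7: union(6, 5) -> merged; set of 6 now {2, 3, 5, 6}
Step 8: union(13, 5) -> merged; set of 13 now {2, 3, 5, 6, 10, 13}
Step 9: union(11, 2) -> merged; set of 11 now {2, 3, 5, 6, 7, 10, 11, 13}
Step 10: union(13, 1) -> merged; set of 13 now {1, 2, 3, 5, 6, 7, 10, 11, 13}
Step 11: find(10) -> no change; set of 10 is {1, 2, 3, 5, 6, 7, 10, 11, 13}
Step 12: union(3, 5) -> already same set; set of 3 now {1, 2, 3, 5, 6, 7, 10, 11, 13}
Step 13: union(11, 2) -> already same set; set of 11 now {1, 2, 3, 5, 6, 7, 10, 11, 13}
Step 14: union(2, 6) -> already same set; set of 2 now {1, 2, 3, 5, 6, 7, 10, 11, 13}
Step 15: union(5, 6) -> already same set; set of 5 now {1, 2, 3, 5, 6, 7, 10, 11, 13}
Step 16: union(1, 3) -> already same set; set of 1 now {1, 2, 3, 5, 6, 7, 10, 11, 13}
Set of 1: {1, 2, 3, 5, 6, 7, 10, 11, 13}; 11 is a member.

Answer: yes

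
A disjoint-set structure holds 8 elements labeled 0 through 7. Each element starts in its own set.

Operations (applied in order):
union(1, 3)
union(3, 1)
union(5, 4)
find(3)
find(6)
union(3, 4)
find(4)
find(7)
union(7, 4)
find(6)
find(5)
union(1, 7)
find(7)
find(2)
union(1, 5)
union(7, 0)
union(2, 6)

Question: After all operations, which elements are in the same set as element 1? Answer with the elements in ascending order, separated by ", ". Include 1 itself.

Step 1: union(1, 3) -> merged; set of 1 now {1, 3}
Step 2: union(3, 1) -> already same set; set of 3 now {1, 3}
Step 3: union(5, 4) -> merged; set of 5 now {4, 5}
Step 4: find(3) -> no change; set of 3 is {1, 3}
Step 5: find(6) -> no change; set of 6 is {6}
Step 6: union(3, 4) -> merged; set of 3 now {1, 3, 4, 5}
Step 7: find(4) -> no change; set of 4 is {1, 3, 4, 5}
Step 8: find(7) -> no change; set of 7 is {7}
Step 9: union(7, 4) -> merged; set of 7 now {1, 3, 4, 5, 7}
Step 10: find(6) -> no change; set of 6 is {6}
Step 11: find(5) -> no change; set of 5 is {1, 3, 4, 5, 7}
Step 12: union(1, 7) -> already same set; set of 1 now {1, 3, 4, 5, 7}
Step 13: find(7) -> no change; set of 7 is {1, 3, 4, 5, 7}
Step 14: find(2) -> no change; set of 2 is {2}
Step 15: union(1, 5) -> already same set; set of 1 now {1, 3, 4, 5, 7}
Step 16: union(7, 0) -> merged; set of 7 now {0, 1, 3, 4, 5, 7}
Step 17: union(2, 6) -> merged; set of 2 now {2, 6}
Component of 1: {0, 1, 3, 4, 5, 7}

Answer: 0, 1, 3, 4, 5, 7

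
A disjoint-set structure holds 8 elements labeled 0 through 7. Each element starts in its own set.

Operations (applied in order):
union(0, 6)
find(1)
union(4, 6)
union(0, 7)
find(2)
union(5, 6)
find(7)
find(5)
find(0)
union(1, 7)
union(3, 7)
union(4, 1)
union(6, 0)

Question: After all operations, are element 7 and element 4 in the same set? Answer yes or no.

Answer: yes

Derivation:
Step 1: union(0, 6) -> merged; set of 0 now {0, 6}
Step 2: find(1) -> no change; set of 1 is {1}
Step 3: union(4, 6) -> merged; set of 4 now {0, 4, 6}
Step 4: union(0, 7) -> merged; set of 0 now {0, 4, 6, 7}
Step 5: find(2) -> no change; set of 2 is {2}
Step 6: union(5, 6) -> merged; set of 5 now {0, 4, 5, 6, 7}
Step 7: find(7) -> no change; set of 7 is {0, 4, 5, 6, 7}
Step 8: find(5) -> no change; set of 5 is {0, 4, 5, 6, 7}
Step 9: find(0) -> no change; set of 0 is {0, 4, 5, 6, 7}
Step 10: union(1, 7) -> merged; set of 1 now {0, 1, 4, 5, 6, 7}
Step 11: union(3, 7) -> merged; set of 3 now {0, 1, 3, 4, 5, 6, 7}
Step 12: union(4, 1) -> already same set; set of 4 now {0, 1, 3, 4, 5, 6, 7}
Step 13: union(6, 0) -> already same set; set of 6 now {0, 1, 3, 4, 5, 6, 7}
Set of 7: {0, 1, 3, 4, 5, 6, 7}; 4 is a member.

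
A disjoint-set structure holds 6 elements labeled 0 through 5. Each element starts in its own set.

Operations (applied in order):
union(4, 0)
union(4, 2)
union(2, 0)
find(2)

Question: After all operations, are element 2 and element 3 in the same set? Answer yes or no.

Answer: no

Derivation:
Step 1: union(4, 0) -> merged; set of 4 now {0, 4}
Step 2: union(4, 2) -> merged; set of 4 now {0, 2, 4}
Step 3: union(2, 0) -> already same set; set of 2 now {0, 2, 4}
Step 4: find(2) -> no change; set of 2 is {0, 2, 4}
Set of 2: {0, 2, 4}; 3 is not a member.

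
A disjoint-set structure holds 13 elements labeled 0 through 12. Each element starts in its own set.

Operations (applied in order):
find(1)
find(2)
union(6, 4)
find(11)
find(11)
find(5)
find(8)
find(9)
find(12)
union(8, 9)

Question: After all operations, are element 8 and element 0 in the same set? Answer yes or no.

Answer: no

Derivation:
Step 1: find(1) -> no change; set of 1 is {1}
Step 2: find(2) -> no change; set of 2 is {2}
Step 3: union(6, 4) -> merged; set of 6 now {4, 6}
Step 4: find(11) -> no change; set of 11 is {11}
Step 5: find(11) -> no change; set of 11 is {11}
Step 6: find(5) -> no change; set of 5 is {5}
Step 7: find(8) -> no change; set of 8 is {8}
Step 8: find(9) -> no change; set of 9 is {9}
Step 9: find(12) -> no change; set of 12 is {12}
Step 10: union(8, 9) -> merged; set of 8 now {8, 9}
Set of 8: {8, 9}; 0 is not a member.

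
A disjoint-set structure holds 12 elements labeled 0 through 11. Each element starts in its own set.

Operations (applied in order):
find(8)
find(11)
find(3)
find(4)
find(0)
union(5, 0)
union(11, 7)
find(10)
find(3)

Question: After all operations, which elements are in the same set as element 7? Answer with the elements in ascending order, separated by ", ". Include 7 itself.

Answer: 7, 11

Derivation:
Step 1: find(8) -> no change; set of 8 is {8}
Step 2: find(11) -> no change; set of 11 is {11}
Step 3: find(3) -> no change; set of 3 is {3}
Step 4: find(4) -> no change; set of 4 is {4}
Step 5: find(0) -> no change; set of 0 is {0}
Step 6: union(5, 0) -> merged; set of 5 now {0, 5}
Step 7: union(11, 7) -> merged; set of 11 now {7, 11}
Step 8: find(10) -> no change; set of 10 is {10}
Step 9: find(3) -> no change; set of 3 is {3}
Component of 7: {7, 11}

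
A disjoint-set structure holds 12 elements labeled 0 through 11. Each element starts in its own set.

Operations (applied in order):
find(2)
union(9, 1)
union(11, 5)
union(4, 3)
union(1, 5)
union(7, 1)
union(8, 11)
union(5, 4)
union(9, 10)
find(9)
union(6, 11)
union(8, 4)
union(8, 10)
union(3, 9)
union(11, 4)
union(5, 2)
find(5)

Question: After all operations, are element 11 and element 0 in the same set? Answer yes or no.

Step 1: find(2) -> no change; set of 2 is {2}
Step 2: union(9, 1) -> merged; set of 9 now {1, 9}
Step 3: union(11, 5) -> merged; set of 11 now {5, 11}
Step 4: union(4, 3) -> merged; set of 4 now {3, 4}
Step 5: union(1, 5) -> merged; set of 1 now {1, 5, 9, 11}
Step 6: union(7, 1) -> merged; set of 7 now {1, 5, 7, 9, 11}
Step 7: union(8, 11) -> merged; set of 8 now {1, 5, 7, 8, 9, 11}
Step 8: union(5, 4) -> merged; set of 5 now {1, 3, 4, 5, 7, 8, 9, 11}
Step 9: union(9, 10) -> merged; set of 9 now {1, 3, 4, 5, 7, 8, 9, 10, 11}
Step 10: find(9) -> no change; set of 9 is {1, 3, 4, 5, 7, 8, 9, 10, 11}
Step 11: union(6, 11) -> merged; set of 6 now {1, 3, 4, 5, 6, 7, 8, 9, 10, 11}
Step 12: union(8, 4) -> already same set; set of 8 now {1, 3, 4, 5, 6, 7, 8, 9, 10, 11}
Step 13: union(8, 10) -> already same set; set of 8 now {1, 3, 4, 5, 6, 7, 8, 9, 10, 11}
Step 14: union(3, 9) -> already same set; set of 3 now {1, 3, 4, 5, 6, 7, 8, 9, 10, 11}
Step 15: union(11, 4) -> already same set; set of 11 now {1, 3, 4, 5, 6, 7, 8, 9, 10, 11}
Step 16: union(5, 2) -> merged; set of 5 now {1, 2, 3, 4, 5, 6, 7, 8, 9, 10, 11}
Step 17: find(5) -> no change; set of 5 is {1, 2, 3, 4, 5, 6, 7, 8, 9, 10, 11}
Set of 11: {1, 2, 3, 4, 5, 6, 7, 8, 9, 10, 11}; 0 is not a member.

Answer: no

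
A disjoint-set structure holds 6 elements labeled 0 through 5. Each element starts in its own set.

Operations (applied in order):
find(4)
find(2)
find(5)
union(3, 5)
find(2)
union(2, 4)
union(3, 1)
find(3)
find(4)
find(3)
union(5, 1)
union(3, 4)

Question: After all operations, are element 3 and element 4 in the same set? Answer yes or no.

Step 1: find(4) -> no change; set of 4 is {4}
Step 2: find(2) -> no change; set of 2 is {2}
Step 3: find(5) -> no change; set of 5 is {5}
Step 4: union(3, 5) -> merged; set of 3 now {3, 5}
Step 5: find(2) -> no change; set of 2 is {2}
Step 6: union(2, 4) -> merged; set of 2 now {2, 4}
Step 7: union(3, 1) -> merged; set of 3 now {1, 3, 5}
Step 8: find(3) -> no change; set of 3 is {1, 3, 5}
Step 9: find(4) -> no change; set of 4 is {2, 4}
Step 10: find(3) -> no change; set of 3 is {1, 3, 5}
Step 11: union(5, 1) -> already same set; set of 5 now {1, 3, 5}
Step 12: union(3, 4) -> merged; set of 3 now {1, 2, 3, 4, 5}
Set of 3: {1, 2, 3, 4, 5}; 4 is a member.

Answer: yes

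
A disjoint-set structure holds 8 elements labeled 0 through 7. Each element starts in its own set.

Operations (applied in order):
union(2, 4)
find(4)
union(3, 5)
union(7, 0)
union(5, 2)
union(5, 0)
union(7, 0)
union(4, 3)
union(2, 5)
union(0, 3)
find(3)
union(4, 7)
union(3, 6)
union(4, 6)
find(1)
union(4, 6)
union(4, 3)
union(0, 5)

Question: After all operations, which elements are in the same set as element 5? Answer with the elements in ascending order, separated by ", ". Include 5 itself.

Answer: 0, 2, 3, 4, 5, 6, 7

Derivation:
Step 1: union(2, 4) -> merged; set of 2 now {2, 4}
Step 2: find(4) -> no change; set of 4 is {2, 4}
Step 3: union(3, 5) -> merged; set of 3 now {3, 5}
Step 4: union(7, 0) -> merged; set of 7 now {0, 7}
Step 5: union(5, 2) -> merged; set of 5 now {2, 3, 4, 5}
Step 6: union(5, 0) -> merged; set of 5 now {0, 2, 3, 4, 5, 7}
Step 7: union(7, 0) -> already same set; set of 7 now {0, 2, 3, 4, 5, 7}
Step 8: union(4, 3) -> already same set; set of 4 now {0, 2, 3, 4, 5, 7}
Step 9: union(2, 5) -> already same set; set of 2 now {0, 2, 3, 4, 5, 7}
Step 10: union(0, 3) -> already same set; set of 0 now {0, 2, 3, 4, 5, 7}
Step 11: find(3) -> no change; set of 3 is {0, 2, 3, 4, 5, 7}
Step 12: union(4, 7) -> already same set; set of 4 now {0, 2, 3, 4, 5, 7}
Step 13: union(3, 6) -> merged; set of 3 now {0, 2, 3, 4, 5, 6, 7}
Step 14: union(4, 6) -> already same set; set of 4 now {0, 2, 3, 4, 5, 6, 7}
Step 15: find(1) -> no change; set of 1 is {1}
Step 16: union(4, 6) -> already same set; set of 4 now {0, 2, 3, 4, 5, 6, 7}
Step 17: union(4, 3) -> already same set; set of 4 now {0, 2, 3, 4, 5, 6, 7}
Step 18: union(0, 5) -> already same set; set of 0 now {0, 2, 3, 4, 5, 6, 7}
Component of 5: {0, 2, 3, 4, 5, 6, 7}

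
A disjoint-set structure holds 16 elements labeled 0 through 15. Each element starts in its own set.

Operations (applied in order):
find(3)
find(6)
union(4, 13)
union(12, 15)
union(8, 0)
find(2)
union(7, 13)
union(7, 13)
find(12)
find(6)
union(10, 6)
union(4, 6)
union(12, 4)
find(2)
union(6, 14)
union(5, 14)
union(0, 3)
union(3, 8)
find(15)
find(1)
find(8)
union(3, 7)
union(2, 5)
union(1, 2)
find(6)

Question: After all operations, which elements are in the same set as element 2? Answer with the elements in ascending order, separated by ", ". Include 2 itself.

Step 1: find(3) -> no change; set of 3 is {3}
Step 2: find(6) -> no change; set of 6 is {6}
Step 3: union(4, 13) -> merged; set of 4 now {4, 13}
Step 4: union(12, 15) -> merged; set of 12 now {12, 15}
Step 5: union(8, 0) -> merged; set of 8 now {0, 8}
Step 6: find(2) -> no change; set of 2 is {2}
Step 7: union(7, 13) -> merged; set of 7 now {4, 7, 13}
Step 8: union(7, 13) -> already same set; set of 7 now {4, 7, 13}
Step 9: find(12) -> no change; set of 12 is {12, 15}
Step 10: find(6) -> no change; set of 6 is {6}
Step 11: union(10, 6) -> merged; set of 10 now {6, 10}
Step 12: union(4, 6) -> merged; set of 4 now {4, 6, 7, 10, 13}
Step 13: union(12, 4) -> merged; set of 12 now {4, 6, 7, 10, 12, 13, 15}
Step 14: find(2) -> no change; set of 2 is {2}
Step 15: union(6, 14) -> merged; set of 6 now {4, 6, 7, 10, 12, 13, 14, 15}
Step 16: union(5, 14) -> merged; set of 5 now {4, 5, 6, 7, 10, 12, 13, 14, 15}
Step 17: union(0, 3) -> merged; set of 0 now {0, 3, 8}
Step 18: union(3, 8) -> already same set; set of 3 now {0, 3, 8}
Step 19: find(15) -> no change; set of 15 is {4, 5, 6, 7, 10, 12, 13, 14, 15}
Step 20: find(1) -> no change; set of 1 is {1}
Step 21: find(8) -> no change; set of 8 is {0, 3, 8}
Step 22: union(3, 7) -> merged; set of 3 now {0, 3, 4, 5, 6, 7, 8, 10, 12, 13, 14, 15}
Step 23: union(2, 5) -> merged; set of 2 now {0, 2, 3, 4, 5, 6, 7, 8, 10, 12, 13, 14, 15}
Step 24: union(1, 2) -> merged; set of 1 now {0, 1, 2, 3, 4, 5, 6, 7, 8, 10, 12, 13, 14, 15}
Step 25: find(6) -> no change; set of 6 is {0, 1, 2, 3, 4, 5, 6, 7, 8, 10, 12, 13, 14, 15}
Component of 2: {0, 1, 2, 3, 4, 5, 6, 7, 8, 10, 12, 13, 14, 15}

Answer: 0, 1, 2, 3, 4, 5, 6, 7, 8, 10, 12, 13, 14, 15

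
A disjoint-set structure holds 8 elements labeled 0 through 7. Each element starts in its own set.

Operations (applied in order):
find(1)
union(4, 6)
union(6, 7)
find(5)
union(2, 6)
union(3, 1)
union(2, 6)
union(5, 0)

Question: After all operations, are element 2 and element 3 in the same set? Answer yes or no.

Step 1: find(1) -> no change; set of 1 is {1}
Step 2: union(4, 6) -> merged; set of 4 now {4, 6}
Step 3: union(6, 7) -> merged; set of 6 now {4, 6, 7}
Step 4: find(5) -> no change; set of 5 is {5}
Step 5: union(2, 6) -> merged; set of 2 now {2, 4, 6, 7}
Step 6: union(3, 1) -> merged; set of 3 now {1, 3}
Step 7: union(2, 6) -> already same set; set of 2 now {2, 4, 6, 7}
Step 8: union(5, 0) -> merged; set of 5 now {0, 5}
Set of 2: {2, 4, 6, 7}; 3 is not a member.

Answer: no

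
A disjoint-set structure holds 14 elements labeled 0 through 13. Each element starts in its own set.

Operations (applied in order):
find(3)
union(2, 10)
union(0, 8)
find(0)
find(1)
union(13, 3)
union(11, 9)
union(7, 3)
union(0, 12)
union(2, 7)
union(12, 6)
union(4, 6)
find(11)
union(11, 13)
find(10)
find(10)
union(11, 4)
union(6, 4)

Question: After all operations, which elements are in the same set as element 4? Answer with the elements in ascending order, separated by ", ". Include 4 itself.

Step 1: find(3) -> no change; set of 3 is {3}
Step 2: union(2, 10) -> merged; set of 2 now {2, 10}
Step 3: union(0, 8) -> merged; set of 0 now {0, 8}
Step 4: find(0) -> no change; set of 0 is {0, 8}
Step 5: find(1) -> no change; set of 1 is {1}
Step 6: union(13, 3) -> merged; set of 13 now {3, 13}
Step 7: union(11, 9) -> merged; set of 11 now {9, 11}
Step 8: union(7, 3) -> merged; set of 7 now {3, 7, 13}
Step 9: union(0, 12) -> merged; set of 0 now {0, 8, 12}
Step 10: union(2, 7) -> merged; set of 2 now {2, 3, 7, 10, 13}
Step 11: union(12, 6) -> merged; set of 12 now {0, 6, 8, 12}
Step 12: union(4, 6) -> merged; set of 4 now {0, 4, 6, 8, 12}
Step 13: find(11) -> no change; set of 11 is {9, 11}
Step 14: union(11, 13) -> merged; set of 11 now {2, 3, 7, 9, 10, 11, 13}
Step 15: find(10) -> no change; set of 10 is {2, 3, 7, 9, 10, 11, 13}
Step 16: find(10) -> no change; set of 10 is {2, 3, 7, 9, 10, 11, 13}
Step 17: union(11, 4) -> merged; set of 11 now {0, 2, 3, 4, 6, 7, 8, 9, 10, 11, 12, 13}
Step 18: union(6, 4) -> already same set; set of 6 now {0, 2, 3, 4, 6, 7, 8, 9, 10, 11, 12, 13}
Component of 4: {0, 2, 3, 4, 6, 7, 8, 9, 10, 11, 12, 13}

Answer: 0, 2, 3, 4, 6, 7, 8, 9, 10, 11, 12, 13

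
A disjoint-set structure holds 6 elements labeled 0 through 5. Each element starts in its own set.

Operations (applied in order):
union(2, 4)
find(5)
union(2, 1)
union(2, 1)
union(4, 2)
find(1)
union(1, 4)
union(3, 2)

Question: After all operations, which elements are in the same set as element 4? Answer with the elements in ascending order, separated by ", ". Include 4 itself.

Step 1: union(2, 4) -> merged; set of 2 now {2, 4}
Step 2: find(5) -> no change; set of 5 is {5}
Step 3: union(2, 1) -> merged; set of 2 now {1, 2, 4}
Step 4: union(2, 1) -> already same set; set of 2 now {1, 2, 4}
Step 5: union(4, 2) -> already same set; set of 4 now {1, 2, 4}
Step 6: find(1) -> no change; set of 1 is {1, 2, 4}
Step 7: union(1, 4) -> already same set; set of 1 now {1, 2, 4}
Step 8: union(3, 2) -> merged; set of 3 now {1, 2, 3, 4}
Component of 4: {1, 2, 3, 4}

Answer: 1, 2, 3, 4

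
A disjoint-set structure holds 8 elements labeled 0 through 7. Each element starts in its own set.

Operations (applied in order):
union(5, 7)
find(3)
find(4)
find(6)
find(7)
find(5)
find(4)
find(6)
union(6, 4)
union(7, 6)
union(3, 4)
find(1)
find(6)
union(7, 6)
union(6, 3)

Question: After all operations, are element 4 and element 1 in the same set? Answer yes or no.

Step 1: union(5, 7) -> merged; set of 5 now {5, 7}
Step 2: find(3) -> no change; set of 3 is {3}
Step 3: find(4) -> no change; set of 4 is {4}
Step 4: find(6) -> no change; set of 6 is {6}
Step 5: find(7) -> no change; set of 7 is {5, 7}
Step 6: find(5) -> no change; set of 5 is {5, 7}
Step 7: find(4) -> no change; set of 4 is {4}
Step 8: find(6) -> no change; set of 6 is {6}
Step 9: union(6, 4) -> merged; set of 6 now {4, 6}
Step 10: union(7, 6) -> merged; set of 7 now {4, 5, 6, 7}
Step 11: union(3, 4) -> merged; set of 3 now {3, 4, 5, 6, 7}
Step 12: find(1) -> no change; set of 1 is {1}
Step 13: find(6) -> no change; set of 6 is {3, 4, 5, 6, 7}
Step 14: union(7, 6) -> already same set; set of 7 now {3, 4, 5, 6, 7}
Step 15: union(6, 3) -> already same set; set of 6 now {3, 4, 5, 6, 7}
Set of 4: {3, 4, 5, 6, 7}; 1 is not a member.

Answer: no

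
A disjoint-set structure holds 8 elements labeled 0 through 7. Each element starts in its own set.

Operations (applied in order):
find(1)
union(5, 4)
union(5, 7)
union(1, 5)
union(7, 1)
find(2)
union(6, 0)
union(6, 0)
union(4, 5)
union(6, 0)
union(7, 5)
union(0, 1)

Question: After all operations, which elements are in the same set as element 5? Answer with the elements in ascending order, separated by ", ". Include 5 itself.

Answer: 0, 1, 4, 5, 6, 7

Derivation:
Step 1: find(1) -> no change; set of 1 is {1}
Step 2: union(5, 4) -> merged; set of 5 now {4, 5}
Step 3: union(5, 7) -> merged; set of 5 now {4, 5, 7}
Step 4: union(1, 5) -> merged; set of 1 now {1, 4, 5, 7}
Step 5: union(7, 1) -> already same set; set of 7 now {1, 4, 5, 7}
Step 6: find(2) -> no change; set of 2 is {2}
Step 7: union(6, 0) -> merged; set of 6 now {0, 6}
Step 8: union(6, 0) -> already same set; set of 6 now {0, 6}
Step 9: union(4, 5) -> already same set; set of 4 now {1, 4, 5, 7}
Step 10: union(6, 0) -> already same set; set of 6 now {0, 6}
Step 11: union(7, 5) -> already same set; set of 7 now {1, 4, 5, 7}
Step 12: union(0, 1) -> merged; set of 0 now {0, 1, 4, 5, 6, 7}
Component of 5: {0, 1, 4, 5, 6, 7}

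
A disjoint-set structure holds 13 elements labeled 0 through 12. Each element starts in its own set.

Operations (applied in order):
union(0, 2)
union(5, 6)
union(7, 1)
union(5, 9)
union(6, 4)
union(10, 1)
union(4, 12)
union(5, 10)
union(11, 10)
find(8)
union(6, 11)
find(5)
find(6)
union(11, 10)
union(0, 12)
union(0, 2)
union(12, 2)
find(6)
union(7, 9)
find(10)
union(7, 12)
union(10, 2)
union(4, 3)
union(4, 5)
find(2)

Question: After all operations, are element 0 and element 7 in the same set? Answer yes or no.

Answer: yes

Derivation:
Step 1: union(0, 2) -> merged; set of 0 now {0, 2}
Step 2: union(5, 6) -> merged; set of 5 now {5, 6}
Step 3: union(7, 1) -> merged; set of 7 now {1, 7}
Step 4: union(5, 9) -> merged; set of 5 now {5, 6, 9}
Step 5: union(6, 4) -> merged; set of 6 now {4, 5, 6, 9}
Step 6: union(10, 1) -> merged; set of 10 now {1, 7, 10}
Step 7: union(4, 12) -> merged; set of 4 now {4, 5, 6, 9, 12}
Step 8: union(5, 10) -> merged; set of 5 now {1, 4, 5, 6, 7, 9, 10, 12}
Step 9: union(11, 10) -> merged; set of 11 now {1, 4, 5, 6, 7, 9, 10, 11, 12}
Step 10: find(8) -> no change; set of 8 is {8}
Step 11: union(6, 11) -> already same set; set of 6 now {1, 4, 5, 6, 7, 9, 10, 11, 12}
Step 12: find(5) -> no change; set of 5 is {1, 4, 5, 6, 7, 9, 10, 11, 12}
Step 13: find(6) -> no change; set of 6 is {1, 4, 5, 6, 7, 9, 10, 11, 12}
Step 14: union(11, 10) -> already same set; set of 11 now {1, 4, 5, 6, 7, 9, 10, 11, 12}
Step 15: union(0, 12) -> merged; set of 0 now {0, 1, 2, 4, 5, 6, 7, 9, 10, 11, 12}
Step 16: union(0, 2) -> already same set; set of 0 now {0, 1, 2, 4, 5, 6, 7, 9, 10, 11, 12}
Step 17: union(12, 2) -> already same set; set of 12 now {0, 1, 2, 4, 5, 6, 7, 9, 10, 11, 12}
Step 18: find(6) -> no change; set of 6 is {0, 1, 2, 4, 5, 6, 7, 9, 10, 11, 12}
Step 19: union(7, 9) -> already same set; set of 7 now {0, 1, 2, 4, 5, 6, 7, 9, 10, 11, 12}
Step 20: find(10) -> no change; set of 10 is {0, 1, 2, 4, 5, 6, 7, 9, 10, 11, 12}
Step 21: union(7, 12) -> already same set; set of 7 now {0, 1, 2, 4, 5, 6, 7, 9, 10, 11, 12}
Step 22: union(10, 2) -> already same set; set of 10 now {0, 1, 2, 4, 5, 6, 7, 9, 10, 11, 12}
Step 23: union(4, 3) -> merged; set of 4 now {0, 1, 2, 3, 4, 5, 6, 7, 9, 10, 11, 12}
Step 24: union(4, 5) -> already same set; set of 4 now {0, 1, 2, 3, 4, 5, 6, 7, 9, 10, 11, 12}
Step 25: find(2) -> no change; set of 2 is {0, 1, 2, 3, 4, 5, 6, 7, 9, 10, 11, 12}
Set of 0: {0, 1, 2, 3, 4, 5, 6, 7, 9, 10, 11, 12}; 7 is a member.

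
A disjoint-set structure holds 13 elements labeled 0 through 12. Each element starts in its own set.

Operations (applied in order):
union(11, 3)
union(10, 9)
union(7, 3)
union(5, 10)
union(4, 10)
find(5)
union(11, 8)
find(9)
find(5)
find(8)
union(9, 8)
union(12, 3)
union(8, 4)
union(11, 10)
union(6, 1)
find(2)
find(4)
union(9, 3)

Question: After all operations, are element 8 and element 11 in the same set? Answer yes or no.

Step 1: union(11, 3) -> merged; set of 11 now {3, 11}
Step 2: union(10, 9) -> merged; set of 10 now {9, 10}
Step 3: union(7, 3) -> merged; set of 7 now {3, 7, 11}
Step 4: union(5, 10) -> merged; set of 5 now {5, 9, 10}
Step 5: union(4, 10) -> merged; set of 4 now {4, 5, 9, 10}
Step 6: find(5) -> no change; set of 5 is {4, 5, 9, 10}
Step 7: union(11, 8) -> merged; set of 11 now {3, 7, 8, 11}
Step 8: find(9) -> no change; set of 9 is {4, 5, 9, 10}
Step 9: find(5) -> no change; set of 5 is {4, 5, 9, 10}
Step 10: find(8) -> no change; set of 8 is {3, 7, 8, 11}
Step 11: union(9, 8) -> merged; set of 9 now {3, 4, 5, 7, 8, 9, 10, 11}
Step 12: union(12, 3) -> merged; set of 12 now {3, 4, 5, 7, 8, 9, 10, 11, 12}
Step 13: union(8, 4) -> already same set; set of 8 now {3, 4, 5, 7, 8, 9, 10, 11, 12}
Step 14: union(11, 10) -> already same set; set of 11 now {3, 4, 5, 7, 8, 9, 10, 11, 12}
Step 15: union(6, 1) -> merged; set of 6 now {1, 6}
Step 16: find(2) -> no change; set of 2 is {2}
Step 17: find(4) -> no change; set of 4 is {3, 4, 5, 7, 8, 9, 10, 11, 12}
Step 18: union(9, 3) -> already same set; set of 9 now {3, 4, 5, 7, 8, 9, 10, 11, 12}
Set of 8: {3, 4, 5, 7, 8, 9, 10, 11, 12}; 11 is a member.

Answer: yes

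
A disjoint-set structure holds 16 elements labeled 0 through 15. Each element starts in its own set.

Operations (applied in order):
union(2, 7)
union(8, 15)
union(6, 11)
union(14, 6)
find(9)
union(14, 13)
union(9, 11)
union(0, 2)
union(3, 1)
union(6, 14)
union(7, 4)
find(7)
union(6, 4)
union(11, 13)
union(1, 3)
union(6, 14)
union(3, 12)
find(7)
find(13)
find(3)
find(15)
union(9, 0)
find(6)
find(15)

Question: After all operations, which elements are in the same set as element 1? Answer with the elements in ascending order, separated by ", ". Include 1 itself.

Answer: 1, 3, 12

Derivation:
Step 1: union(2, 7) -> merged; set of 2 now {2, 7}
Step 2: union(8, 15) -> merged; set of 8 now {8, 15}
Step 3: union(6, 11) -> merged; set of 6 now {6, 11}
Step 4: union(14, 6) -> merged; set of 14 now {6, 11, 14}
Step 5: find(9) -> no change; set of 9 is {9}
Step 6: union(14, 13) -> merged; set of 14 now {6, 11, 13, 14}
Step 7: union(9, 11) -> merged; set of 9 now {6, 9, 11, 13, 14}
Step 8: union(0, 2) -> merged; set of 0 now {0, 2, 7}
Step 9: union(3, 1) -> merged; set of 3 now {1, 3}
Step 10: union(6, 14) -> already same set; set of 6 now {6, 9, 11, 13, 14}
Step 11: union(7, 4) -> merged; set of 7 now {0, 2, 4, 7}
Step 12: find(7) -> no change; set of 7 is {0, 2, 4, 7}
Step 13: union(6, 4) -> merged; set of 6 now {0, 2, 4, 6, 7, 9, 11, 13, 14}
Step 14: union(11, 13) -> already same set; set of 11 now {0, 2, 4, 6, 7, 9, 11, 13, 14}
Step 15: union(1, 3) -> already same set; set of 1 now {1, 3}
Step 16: union(6, 14) -> already same set; set of 6 now {0, 2, 4, 6, 7, 9, 11, 13, 14}
Step 17: union(3, 12) -> merged; set of 3 now {1, 3, 12}
Step 18: find(7) -> no change; set of 7 is {0, 2, 4, 6, 7, 9, 11, 13, 14}
Step 19: find(13) -> no change; set of 13 is {0, 2, 4, 6, 7, 9, 11, 13, 14}
Step 20: find(3) -> no change; set of 3 is {1, 3, 12}
Step 21: find(15) -> no change; set of 15 is {8, 15}
Step 22: union(9, 0) -> already same set; set of 9 now {0, 2, 4, 6, 7, 9, 11, 13, 14}
Step 23: find(6) -> no change; set of 6 is {0, 2, 4, 6, 7, 9, 11, 13, 14}
Step 24: find(15) -> no change; set of 15 is {8, 15}
Component of 1: {1, 3, 12}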